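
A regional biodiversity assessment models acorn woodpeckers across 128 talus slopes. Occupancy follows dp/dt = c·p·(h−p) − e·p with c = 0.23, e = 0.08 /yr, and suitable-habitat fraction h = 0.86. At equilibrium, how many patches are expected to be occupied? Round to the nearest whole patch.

p* = h − e/c = 0.86 − 0.3478 = 0.5122.
Expected occupied patches = N × p* = 128 × 0.5122 = 65.56 ≈ 66.

66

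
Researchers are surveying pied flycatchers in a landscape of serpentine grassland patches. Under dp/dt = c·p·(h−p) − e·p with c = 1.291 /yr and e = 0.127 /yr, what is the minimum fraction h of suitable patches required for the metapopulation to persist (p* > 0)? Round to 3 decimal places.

p* = h − e/c is positive only when h > e/c.
h_min = e/c = 0.127/1.291 = 0.0984.

0.098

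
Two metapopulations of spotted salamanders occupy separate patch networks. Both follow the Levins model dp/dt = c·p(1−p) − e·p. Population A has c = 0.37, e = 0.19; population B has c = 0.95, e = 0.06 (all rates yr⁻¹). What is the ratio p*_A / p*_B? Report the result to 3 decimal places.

A: p*_A = 1 − 0.19/0.37 = 0.4865.
B: p*_B = 1 − 0.06/0.95 = 0.9368.
p*_A / p*_B = 0.4865/0.9368 = 0.5193.

0.519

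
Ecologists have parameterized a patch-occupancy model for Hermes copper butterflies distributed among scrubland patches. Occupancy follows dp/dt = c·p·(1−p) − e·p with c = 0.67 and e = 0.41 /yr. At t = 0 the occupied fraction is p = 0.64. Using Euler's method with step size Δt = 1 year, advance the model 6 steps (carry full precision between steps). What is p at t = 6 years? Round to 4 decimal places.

Update rule: p ← p + [c·p·(1−p) − e·p]·Δt with Δt = 1.
t = 1: p = 0.64000 + (-0.10803) = 0.53197
t = 2: p = 0.53197 + (-0.05129) = 0.48068
t = 3: p = 0.48068 + (-0.02983) = 0.45085
t = 4: p = 0.45085 + (-0.01897) = 0.43188
t = 5: p = 0.43188 + (-0.01268) = 0.41920
t = 6: p = 0.41920 + (-0.00875) = 0.41046

0.4105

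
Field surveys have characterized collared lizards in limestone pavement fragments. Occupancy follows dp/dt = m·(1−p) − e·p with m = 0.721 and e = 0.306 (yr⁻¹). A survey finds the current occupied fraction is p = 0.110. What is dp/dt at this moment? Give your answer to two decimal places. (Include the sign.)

0.61

Colonization term: m·(1−p) = 0.721×0.8900 = 0.64169.
Extinction term: e·p = 0.03366.
dp/dt = 0.64169 − 0.03366 = 0.60803.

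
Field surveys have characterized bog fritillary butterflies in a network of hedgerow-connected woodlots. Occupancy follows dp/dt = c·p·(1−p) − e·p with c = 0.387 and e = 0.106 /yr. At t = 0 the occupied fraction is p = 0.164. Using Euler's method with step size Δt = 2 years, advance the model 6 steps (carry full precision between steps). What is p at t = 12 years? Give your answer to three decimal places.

Update rule: p ← p + [c·p·(1−p) − e·p]·Δt with Δt = 2.
t = 2: p = 0.16400 + (+0.07135) = 0.23535
t = 4: p = 0.23535 + (+0.08940) = 0.32475
t = 6: p = 0.32475 + (+0.10088) = 0.42563
t = 8: p = 0.42563 + (+0.09899) = 0.52461
t = 10: p = 0.52461 + (+0.08181) = 0.60643
t = 12: p = 0.60643 + (+0.05617) = 0.66260

0.663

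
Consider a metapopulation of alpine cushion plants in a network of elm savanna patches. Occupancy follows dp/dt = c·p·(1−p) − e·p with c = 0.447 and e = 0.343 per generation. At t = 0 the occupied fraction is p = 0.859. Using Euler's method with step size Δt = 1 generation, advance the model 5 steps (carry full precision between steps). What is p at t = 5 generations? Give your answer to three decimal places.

0.374

Update rule: p ← p + [c·p·(1−p) − e·p]·Δt with Δt = 1.
step 1: Δp = -0.24050, p = 0.61850
step 2: Δp = -0.10667, p = 0.51183
step 3: Δp = -0.06387, p = 0.44796
step 4: Δp = -0.04311, p = 0.40485
step 5: Δp = -0.03116, p = 0.37369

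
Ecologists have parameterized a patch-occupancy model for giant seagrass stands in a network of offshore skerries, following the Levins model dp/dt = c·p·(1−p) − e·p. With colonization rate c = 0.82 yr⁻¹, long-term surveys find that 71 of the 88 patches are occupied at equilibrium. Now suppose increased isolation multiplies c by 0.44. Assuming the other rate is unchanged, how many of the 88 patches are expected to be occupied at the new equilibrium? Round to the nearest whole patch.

49

Observed p* = 71/88 = 0.80682.
Balance c(1−p*) = e gives e = 0.82×(1 − 0.80682) = 0.15841.
New p* = 1 − e/c = 1 − 0.15841/0.36080 = 0.56095.
Expected occupied = 88 × 0.56095 = 49.36 ≈ 49.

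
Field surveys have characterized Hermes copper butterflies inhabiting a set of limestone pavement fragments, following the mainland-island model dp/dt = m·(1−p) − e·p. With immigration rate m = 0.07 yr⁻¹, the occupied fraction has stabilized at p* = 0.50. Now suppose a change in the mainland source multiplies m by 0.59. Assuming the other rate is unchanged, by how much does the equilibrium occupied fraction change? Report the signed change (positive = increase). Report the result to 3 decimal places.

Balance m(1−p*) = e·p* gives e = m(1−p*)/p* = 0.07×0.50000/0.50000 = 0.07000.
New p* = m/(m+e) = 0.04130/(0.04130+0.07000) = 0.37107.
Δp* = 0.37107 − 0.50000 = -0.12893.

-0.129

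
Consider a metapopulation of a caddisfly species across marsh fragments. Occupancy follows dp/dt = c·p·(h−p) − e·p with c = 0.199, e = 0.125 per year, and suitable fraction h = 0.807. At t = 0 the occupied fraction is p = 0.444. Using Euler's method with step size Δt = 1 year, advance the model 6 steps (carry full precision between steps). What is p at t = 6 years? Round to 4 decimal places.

0.3411

Update rule: p ← p + [c·p·(h−p) − e·p]·Δt with Δt = 1.
t = 1: p = 0.44400 + (-0.02343) = 0.42057
t = 2: p = 0.42057 + (-0.02023) = 0.40034
t = 3: p = 0.40034 + (-0.01765) = 0.38270
t = 4: p = 0.38270 + (-0.01552) = 0.36717
t = 5: p = 0.36717 + (-0.01376) = 0.35341
t = 6: p = 0.35341 + (-0.01228) = 0.34114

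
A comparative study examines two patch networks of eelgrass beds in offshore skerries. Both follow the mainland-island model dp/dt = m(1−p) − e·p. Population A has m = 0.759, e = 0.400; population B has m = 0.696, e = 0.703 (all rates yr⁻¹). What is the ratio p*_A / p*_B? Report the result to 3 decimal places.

A: p*_A = m/(m+e) = 0.759/1.1590 = 0.6549.
B: p*_B = 0.696/1.3990 = 0.4975.
p*_A / p*_B = 0.6549/0.4975 = 1.3163.

1.316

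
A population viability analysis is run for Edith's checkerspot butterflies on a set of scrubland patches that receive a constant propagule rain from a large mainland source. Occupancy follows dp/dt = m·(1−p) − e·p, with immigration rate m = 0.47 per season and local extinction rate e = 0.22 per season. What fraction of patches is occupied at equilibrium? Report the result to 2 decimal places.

0.68

At equilibrium the propagule rain into empty patches balances local extinction: m(1−p*) = e·p*.
p* = m/(m+e) = 0.47/(0.47+0.22) = 0.47/0.6900 = 0.6812.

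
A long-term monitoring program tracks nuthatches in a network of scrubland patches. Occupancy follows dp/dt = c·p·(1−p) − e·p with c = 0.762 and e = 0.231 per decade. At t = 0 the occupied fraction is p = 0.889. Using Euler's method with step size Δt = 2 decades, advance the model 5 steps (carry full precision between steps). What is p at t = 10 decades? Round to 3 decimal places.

0.697

Update rule: p ← p + [c·p·(1−p) − e·p]·Δt with Δt = 2.
step 1: Δp = -0.26033, p = 0.62867
step 2: Δp = +0.06532, p = 0.69399
step 3: Δp = +0.00302, p = 0.69702
step 4: Δp = -0.00017, p = 0.69684
step 5: Δp = +0.00001, p = 0.69685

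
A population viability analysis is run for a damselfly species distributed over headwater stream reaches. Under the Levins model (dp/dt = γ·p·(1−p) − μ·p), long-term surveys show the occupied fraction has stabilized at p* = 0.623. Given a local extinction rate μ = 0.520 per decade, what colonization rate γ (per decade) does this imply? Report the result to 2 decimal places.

At equilibrium γ(1−p*) = μ, so γ = μ/(1−p*).
γ = 0.520/(1 − 0.623) = 0.520/0.3770 = 1.3793.

1.38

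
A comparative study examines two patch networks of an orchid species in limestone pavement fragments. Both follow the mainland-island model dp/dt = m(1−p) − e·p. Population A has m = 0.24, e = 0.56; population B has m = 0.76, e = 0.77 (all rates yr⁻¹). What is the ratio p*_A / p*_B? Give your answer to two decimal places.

0.60

A: p*_A = m/(m+e) = 0.24/0.8000 = 0.3000.
B: p*_B = 0.76/1.5300 = 0.4967.
p*_A / p*_B = 0.3000/0.4967 = 0.6039.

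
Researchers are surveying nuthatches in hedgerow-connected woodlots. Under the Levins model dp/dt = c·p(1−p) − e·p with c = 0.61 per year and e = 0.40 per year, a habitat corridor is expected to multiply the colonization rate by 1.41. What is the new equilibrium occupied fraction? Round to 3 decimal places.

0.535

Before: p* = 1 − 0.40/0.61 = 0.3443.
After the change, c = 0.8601, e = 0.4, so p* = 1 − 0.4/0.8601 = 0.5349.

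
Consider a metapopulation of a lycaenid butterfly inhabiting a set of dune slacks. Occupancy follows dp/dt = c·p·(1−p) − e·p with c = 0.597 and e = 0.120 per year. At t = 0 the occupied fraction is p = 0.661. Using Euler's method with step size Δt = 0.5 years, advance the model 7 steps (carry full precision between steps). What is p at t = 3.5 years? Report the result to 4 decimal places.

Update rule: p ← p + [c·p·(1−p) − e·p]·Δt with Δt = 0.5.
  1  |  dp/dt·Δt = +0.027228  |  p_1 = 0.688228
  2  |  dp/dt·Δt = +0.022756  |  p_2 = 0.710983
  3  |  dp/dt·Δt = +0.018679  |  p_3 = 0.729662
  4  |  dp/dt·Δt = +0.015101  |  p_4 = 0.744763
  5  |  dp/dt·Δt = +0.012056  |  p_5 = 0.756819
  6  |  dp/dt·Δt = +0.009528  |  p_6 = 0.766347
  7  |  dp/dt·Δt = +0.007468  |  p_7 = 0.773816

0.7738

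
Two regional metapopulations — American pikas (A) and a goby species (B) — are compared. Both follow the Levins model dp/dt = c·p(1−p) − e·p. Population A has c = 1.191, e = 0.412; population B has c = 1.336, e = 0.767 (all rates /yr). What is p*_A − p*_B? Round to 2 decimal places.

A: p*_A = 1 − 0.412/1.191 = 0.6541.
B: p*_B = 1 − 0.767/1.336 = 0.4259.
p*_A − p*_B = 0.6541 − 0.4259 = 0.2282.

0.23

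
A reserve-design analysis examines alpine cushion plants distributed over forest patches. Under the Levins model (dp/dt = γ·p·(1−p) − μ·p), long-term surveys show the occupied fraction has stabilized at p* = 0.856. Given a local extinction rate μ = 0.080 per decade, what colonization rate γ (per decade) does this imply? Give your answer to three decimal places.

0.556

At equilibrium γ(1−p*) = μ, so γ = μ/(1−p*).
γ = 0.080/(1 − 0.856) = 0.080/0.1440 = 0.5556.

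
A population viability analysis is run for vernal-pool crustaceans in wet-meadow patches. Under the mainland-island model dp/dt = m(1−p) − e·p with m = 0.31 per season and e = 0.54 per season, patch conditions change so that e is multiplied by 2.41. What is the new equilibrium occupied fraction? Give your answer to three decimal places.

Before: p* = 0.31/(0.31+0.54) = 0.3647.
After: m = 0.31, e = 1.3014; p* = 0.31/1.6114 = 0.1924.

0.192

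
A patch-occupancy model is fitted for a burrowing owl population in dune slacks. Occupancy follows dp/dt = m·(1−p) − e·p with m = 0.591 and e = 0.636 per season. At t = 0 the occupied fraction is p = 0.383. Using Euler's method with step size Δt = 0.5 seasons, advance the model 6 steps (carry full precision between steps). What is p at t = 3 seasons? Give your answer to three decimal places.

Update rule: p ← p + [m·(1−p) − e·p]·Δt with Δt = 0.5.
p: 0.38300 → 0.44353  (Δp = +0.06053)
p: 0.44353 → 0.46692  (Δp = +0.02339)
p: 0.46692 → 0.47597  (Δp = +0.00904)
p: 0.47597 → 0.47946  (Δp = +0.00349)
p: 0.47946 → 0.48081  (Δp = +0.00135)
p: 0.48081 → 0.48133  (Δp = +0.00052)

0.481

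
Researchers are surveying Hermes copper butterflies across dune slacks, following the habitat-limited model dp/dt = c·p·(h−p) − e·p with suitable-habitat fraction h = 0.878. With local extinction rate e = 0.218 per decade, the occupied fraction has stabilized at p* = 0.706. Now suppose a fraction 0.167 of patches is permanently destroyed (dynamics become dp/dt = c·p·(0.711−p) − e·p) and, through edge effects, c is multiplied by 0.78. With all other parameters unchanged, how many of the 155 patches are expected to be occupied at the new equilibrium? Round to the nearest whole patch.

Balance c(h−p*) = e gives c = e/(0.878 − 0.70600) = 0.218/0.17200 = 1.26744.
New p* = 0.711 − e/c = 0.711 − 0.21800/0.98860 = 0.49049.
Expected occupied = 155 × 0.49049 = 76.03 ≈ 76.

76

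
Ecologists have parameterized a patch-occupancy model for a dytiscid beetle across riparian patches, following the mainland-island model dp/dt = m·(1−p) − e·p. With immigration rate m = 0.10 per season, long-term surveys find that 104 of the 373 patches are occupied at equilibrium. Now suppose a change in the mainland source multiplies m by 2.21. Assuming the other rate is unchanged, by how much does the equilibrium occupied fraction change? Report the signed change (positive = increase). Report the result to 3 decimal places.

Observed p* = 104/373 = 0.27882.
Balance m(1−p*) = e·p* gives e = m(1−p*)/p* = 0.10×0.72118/0.27882 = 0.25865.
New p* = m/(m+e) = 0.22100/(0.22100+0.25865) = 0.46075.
Δp* = 0.46075 − 0.27882 = +0.18193.

0.182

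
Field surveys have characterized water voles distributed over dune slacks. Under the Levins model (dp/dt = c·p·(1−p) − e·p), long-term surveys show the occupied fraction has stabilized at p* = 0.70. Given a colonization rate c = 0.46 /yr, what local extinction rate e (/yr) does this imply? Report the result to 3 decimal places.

0.138

At equilibrium c(1−p*) = e.
e = 0.46 × (1 − 0.70) = 0.46 × 0.3000 = 0.1380.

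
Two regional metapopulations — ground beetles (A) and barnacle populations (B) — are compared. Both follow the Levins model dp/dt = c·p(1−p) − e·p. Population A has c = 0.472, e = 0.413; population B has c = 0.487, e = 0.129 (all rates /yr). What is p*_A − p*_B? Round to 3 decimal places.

A: p*_A = 1 − 0.413/0.472 = 0.1250.
B: p*_B = 1 − 0.129/0.487 = 0.7351.
p*_A − p*_B = 0.1250 − 0.7351 = -0.6101.

-0.610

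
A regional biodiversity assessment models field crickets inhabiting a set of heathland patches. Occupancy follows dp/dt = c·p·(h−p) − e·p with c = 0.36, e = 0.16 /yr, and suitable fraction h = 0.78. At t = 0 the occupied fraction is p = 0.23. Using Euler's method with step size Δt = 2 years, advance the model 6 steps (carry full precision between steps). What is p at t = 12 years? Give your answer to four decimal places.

Update rule: p ← p + [c·p·(h−p) − e·p]·Δt with Δt = 2.
p: 0.23000 → 0.24748  (Δp = +0.01748)
p: 0.24748 → 0.26317  (Δp = +0.01569)
p: 0.26317 → 0.27689  (Δp = +0.01372)
p: 0.27689 → 0.28858  (Δp = +0.01170)
p: 0.28858 → 0.29834  (Δp = +0.00976)
p: 0.29834 → 0.30634  (Δp = +0.00799)

0.3063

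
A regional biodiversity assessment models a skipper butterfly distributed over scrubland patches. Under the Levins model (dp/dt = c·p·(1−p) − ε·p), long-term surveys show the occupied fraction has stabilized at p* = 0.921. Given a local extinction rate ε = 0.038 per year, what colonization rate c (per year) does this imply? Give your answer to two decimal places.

0.48

At equilibrium c(1−p*) = ε, so c = ε/(1−p*).
c = 0.038/(1 − 0.921) = 0.038/0.0790 = 0.4810.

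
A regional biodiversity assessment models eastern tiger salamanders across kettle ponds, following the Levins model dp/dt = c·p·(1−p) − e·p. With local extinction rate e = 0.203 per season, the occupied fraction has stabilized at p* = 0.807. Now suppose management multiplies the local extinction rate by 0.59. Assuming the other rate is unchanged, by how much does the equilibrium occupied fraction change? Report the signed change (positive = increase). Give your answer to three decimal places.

0.079

Balance c(1−p*) = e gives c = e/(1 − 0.80700) = 0.203/0.19300 = 1.05181.
New p* = 1 − e/c = 1 − 0.11977/1.05181 = 0.88613.
Δp* = 0.88613 − 0.80700 = +0.07913.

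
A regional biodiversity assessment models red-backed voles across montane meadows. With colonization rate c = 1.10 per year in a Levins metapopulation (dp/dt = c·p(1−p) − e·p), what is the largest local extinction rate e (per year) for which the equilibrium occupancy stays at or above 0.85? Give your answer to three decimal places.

1 − e/c ≥ 0.85 ⇒ e ≤ c(1 − 0.85) = 1.10 × 0.1500.
e_max = 0.1650.

0.165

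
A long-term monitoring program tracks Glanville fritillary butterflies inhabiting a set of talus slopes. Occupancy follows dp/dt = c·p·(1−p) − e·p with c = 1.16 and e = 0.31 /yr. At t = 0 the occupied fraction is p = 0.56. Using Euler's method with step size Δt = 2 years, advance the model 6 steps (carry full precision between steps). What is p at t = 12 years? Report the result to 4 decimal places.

Update rule: p ← p + [c·p·(1−p) − e·p]·Δt with Δt = 2.
t = 2: p = 0.56000 + (+0.22445) = 0.78445
t = 4: p = 0.78445 + (-0.09407) = 0.69038
t = 6: p = 0.69038 + (+0.06788) = 0.75826
t = 8: p = 0.75826 + (-0.04486) = 0.71340
t = 10: p = 0.71340 + (+0.03204) = 0.74544
t = 12: p = 0.74544 + (-0.02193) = 0.72351

0.7235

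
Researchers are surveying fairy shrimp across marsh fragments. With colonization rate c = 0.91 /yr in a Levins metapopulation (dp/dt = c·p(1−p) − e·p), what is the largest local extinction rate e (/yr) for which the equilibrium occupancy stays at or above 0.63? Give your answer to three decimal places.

0.337

1 − e/c ≥ 0.63 ⇒ e ≤ c(1 − 0.63) = 0.91 × 0.3700.
e_max = 0.3367.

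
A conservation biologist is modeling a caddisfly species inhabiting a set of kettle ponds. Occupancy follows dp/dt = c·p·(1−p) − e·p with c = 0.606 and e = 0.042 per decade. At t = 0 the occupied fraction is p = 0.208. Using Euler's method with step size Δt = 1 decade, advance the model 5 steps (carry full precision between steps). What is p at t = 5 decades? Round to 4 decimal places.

0.7764

Update rule: p ← p + [c·p·(1−p) − e·p]·Δt with Δt = 1.
step 1: Δp = +0.09109, p = 0.29909
step 2: Δp = +0.11448, p = 0.41357
step 3: Δp = +0.12960, p = 0.54318
step 4: Δp = +0.12756, p = 0.67073
step 5: Δp = +0.10566, p = 0.77640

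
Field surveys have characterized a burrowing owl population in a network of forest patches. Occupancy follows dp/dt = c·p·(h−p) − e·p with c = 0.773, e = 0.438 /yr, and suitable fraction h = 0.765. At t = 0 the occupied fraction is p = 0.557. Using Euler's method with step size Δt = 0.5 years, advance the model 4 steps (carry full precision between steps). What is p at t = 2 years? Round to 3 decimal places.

Update rule: p ← p + [c·p·(h−p) − e·p]·Δt with Δt = 0.5.
step 1: Δp = -0.07720, p = 0.47980
step 2: Δp = -0.05219, p = 0.42761
step 3: Δp = -0.03789, p = 0.38972
step 4: Δp = -0.02882, p = 0.36090

0.361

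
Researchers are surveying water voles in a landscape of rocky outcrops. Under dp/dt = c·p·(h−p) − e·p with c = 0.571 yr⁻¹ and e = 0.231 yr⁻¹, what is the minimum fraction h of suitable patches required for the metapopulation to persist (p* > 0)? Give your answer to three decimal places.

0.405

p* = h − e/c is positive only when h > e/c.
h_min = e/c = 0.231/0.571 = 0.4046.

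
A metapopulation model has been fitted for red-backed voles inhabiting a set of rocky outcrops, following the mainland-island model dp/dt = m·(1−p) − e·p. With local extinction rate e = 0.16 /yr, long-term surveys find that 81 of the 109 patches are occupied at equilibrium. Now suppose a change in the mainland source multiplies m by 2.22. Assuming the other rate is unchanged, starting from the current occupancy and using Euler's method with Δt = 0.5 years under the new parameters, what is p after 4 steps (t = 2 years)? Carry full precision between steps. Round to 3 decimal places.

Observed p* = 81/109 = 0.74312.
Balance m(1−p*) = e·p* gives m = e·p*/(1−p*) = 0.16×0.74312/0.25688 = 0.46286.
Starting from p₀ = 0.74312; update p ← p + (dp/dt)·Δt with the new parameters.
  1  |  dp/dt·Δt = +0.072528  |  p_1 = 0.815648
  2  |  dp/dt·Δt = +0.029463  |  p_2 = 0.845111
  3  |  dp/dt·Δt = +0.011969  |  p_3 = 0.857080
  4  |  dp/dt·Δt = +0.004862  |  p_4 = 0.861942

0.862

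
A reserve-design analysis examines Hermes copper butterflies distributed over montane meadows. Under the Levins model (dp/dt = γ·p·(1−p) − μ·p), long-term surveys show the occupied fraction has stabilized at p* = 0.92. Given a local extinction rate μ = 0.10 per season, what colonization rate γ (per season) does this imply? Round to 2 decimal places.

At equilibrium γ(1−p*) = μ, so γ = μ/(1−p*).
γ = 0.10/(1 − 0.92) = 0.10/0.0800 = 1.2500.

1.25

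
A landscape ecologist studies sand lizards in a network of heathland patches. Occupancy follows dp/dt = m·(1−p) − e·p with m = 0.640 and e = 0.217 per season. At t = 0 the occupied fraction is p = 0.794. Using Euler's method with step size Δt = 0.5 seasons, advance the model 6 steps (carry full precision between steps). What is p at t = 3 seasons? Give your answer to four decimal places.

Update rule: p ← p + [m·(1−p) − e·p]·Δt with Δt = 0.5.
t = 0.5: p = 0.79400 + (-0.02023) = 0.77377
t = 1: p = 0.77377 + (-0.01156) = 0.76221
t = 1.5: p = 0.76221 + (-0.00661) = 0.75560
t = 2: p = 0.75560 + (-0.00378) = 0.75183
t = 2.5: p = 0.75183 + (-0.00216) = 0.74967
t = 3: p = 0.74967 + (-0.00123) = 0.74844

0.7484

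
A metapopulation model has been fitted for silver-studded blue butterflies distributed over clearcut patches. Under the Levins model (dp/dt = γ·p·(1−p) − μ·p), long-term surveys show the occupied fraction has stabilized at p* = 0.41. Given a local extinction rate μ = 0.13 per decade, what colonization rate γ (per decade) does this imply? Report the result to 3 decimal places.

At equilibrium γ(1−p*) = μ, so γ = μ/(1−p*).
γ = 0.13/(1 − 0.41) = 0.13/0.5900 = 0.2203.

0.220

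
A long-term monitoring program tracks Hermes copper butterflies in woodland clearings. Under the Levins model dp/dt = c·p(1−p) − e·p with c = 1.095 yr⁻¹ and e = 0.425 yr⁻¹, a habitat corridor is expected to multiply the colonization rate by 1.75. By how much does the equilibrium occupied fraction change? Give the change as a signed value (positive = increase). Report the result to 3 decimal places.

Before: p* = 1 − 0.425/1.095 = 0.6119.
After the change, c = 1.91625, e = 0.425, so p* = 1 − 0.425/1.91625 = 0.7782.
Δp* = 0.7782 − 0.6119 = +0.1663.

0.166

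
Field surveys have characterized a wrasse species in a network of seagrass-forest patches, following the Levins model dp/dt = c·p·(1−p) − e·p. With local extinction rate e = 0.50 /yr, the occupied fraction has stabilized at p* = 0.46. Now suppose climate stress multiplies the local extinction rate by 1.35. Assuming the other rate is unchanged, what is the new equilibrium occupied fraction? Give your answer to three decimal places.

Balance c(1−p*) = e gives c = e/(1 − 0.46000) = 0.50/0.54000 = 0.92593.
New p* = 1 − e/c = 1 − 0.67500/0.92593 = 0.27100.

0.271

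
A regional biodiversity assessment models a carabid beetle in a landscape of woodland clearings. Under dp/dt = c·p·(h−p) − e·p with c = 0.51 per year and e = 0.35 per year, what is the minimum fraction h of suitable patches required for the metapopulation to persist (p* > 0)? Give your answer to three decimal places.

0.686

p* = h − e/c is positive only when h > e/c.
h_min = e/c = 0.35/0.51 = 0.6863.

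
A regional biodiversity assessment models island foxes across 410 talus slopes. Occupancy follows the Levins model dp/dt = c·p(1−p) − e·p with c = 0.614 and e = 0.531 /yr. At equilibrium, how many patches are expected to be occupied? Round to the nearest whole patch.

p* = 1 − e/c = 1 − 0.531/0.614 = 0.1352.
Expected occupied patches = N × p* = 410 × 0.1352 = 55.42 ≈ 55.

55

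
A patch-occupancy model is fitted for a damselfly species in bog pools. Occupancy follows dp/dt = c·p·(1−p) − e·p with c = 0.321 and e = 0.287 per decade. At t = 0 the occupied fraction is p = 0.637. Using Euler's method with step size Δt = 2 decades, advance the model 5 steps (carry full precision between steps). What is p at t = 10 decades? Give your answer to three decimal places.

Update rule: p ← p + [c·p·(1−p) − e·p]·Δt with Δt = 2.
t = 2: p = 0.63700 + (-0.21719) = 0.41981
t = 4: p = 0.41981 + (-0.08460) = 0.33521
t = 6: p = 0.33521 + (-0.04935) = 0.28587
t = 8: p = 0.28587 + (-0.03303) = 0.25284
t = 10: p = 0.25284 + (-0.02385) = 0.22899

0.229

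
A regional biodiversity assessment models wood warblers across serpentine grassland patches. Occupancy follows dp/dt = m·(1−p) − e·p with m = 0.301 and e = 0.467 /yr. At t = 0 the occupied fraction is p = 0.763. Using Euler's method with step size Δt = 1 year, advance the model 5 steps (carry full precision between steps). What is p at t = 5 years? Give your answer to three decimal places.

0.392

Update rule: p ← p + [m·(1−p) − e·p]·Δt with Δt = 1.
step 1: Δp = -0.28498, p = 0.47802
step 2: Δp = -0.06612, p = 0.41190
step 3: Δp = -0.01534, p = 0.39656
step 4: Δp = -0.00356, p = 0.39300
step 5: Δp = -0.00083, p = 0.39218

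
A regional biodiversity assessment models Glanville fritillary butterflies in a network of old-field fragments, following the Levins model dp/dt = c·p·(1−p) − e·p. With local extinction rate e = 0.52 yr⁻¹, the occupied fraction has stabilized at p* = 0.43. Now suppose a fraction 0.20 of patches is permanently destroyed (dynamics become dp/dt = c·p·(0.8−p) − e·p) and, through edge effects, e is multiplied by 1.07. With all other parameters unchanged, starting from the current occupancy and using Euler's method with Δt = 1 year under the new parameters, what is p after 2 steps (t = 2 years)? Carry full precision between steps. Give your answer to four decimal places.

Balance c(1−p*) = e gives c = e/(1 − 0.43000) = 0.52/0.57000 = 0.91228.
Starting from p₀ = 0.43000; update p ← p + (dp/dt)·Δt with the new parameters.
p: 0.43000 → 0.33589  (Δp = -0.09411)
p: 0.33589 → 0.29122  (Δp = -0.04467)

0.2912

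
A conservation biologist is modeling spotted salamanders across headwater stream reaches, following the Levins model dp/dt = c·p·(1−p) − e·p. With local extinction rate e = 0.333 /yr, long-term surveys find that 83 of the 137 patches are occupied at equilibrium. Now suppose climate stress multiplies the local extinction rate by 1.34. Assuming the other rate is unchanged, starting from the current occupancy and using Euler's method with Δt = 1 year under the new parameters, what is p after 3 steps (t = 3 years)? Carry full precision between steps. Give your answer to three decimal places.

0.492

Observed p* = 83/137 = 0.60584.
Balance c(1−p*) = e gives c = e/(1 − 0.60584) = 0.333/0.39416 = 0.84483.
Starting from p₀ = 0.60584; update p ← p + (dp/dt)·Δt with the new parameters.
t = 1: p = 0.60584 + (-0.06859) = 0.53725
t = 2: p = 0.53725 + (-0.02969) = 0.50755
t = 3: p = 0.50755 + (-0.01532) = 0.49223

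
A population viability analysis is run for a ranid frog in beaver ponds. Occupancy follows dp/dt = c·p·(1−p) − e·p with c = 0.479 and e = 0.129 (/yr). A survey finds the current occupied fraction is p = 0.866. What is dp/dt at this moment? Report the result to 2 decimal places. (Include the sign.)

-0.06

Colonization term: c·p·(1−p) = 0.479×0.866×0.1340 = 0.05559.
Extinction term: e·p = 0.11171.
dp/dt = 0.05559 − 0.11171 = -0.05613.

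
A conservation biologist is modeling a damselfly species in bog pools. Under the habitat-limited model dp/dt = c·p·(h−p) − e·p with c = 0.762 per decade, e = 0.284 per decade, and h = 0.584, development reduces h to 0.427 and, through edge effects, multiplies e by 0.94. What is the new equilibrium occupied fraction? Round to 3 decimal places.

Before: p* = h − e/c = 0.584 − 0.284/0.762 = 0.584 − 0.3727 = 0.2113.
After: c = 0.762, e = 0.26696, h = 0.427; p* = 0.427 − 0.26696/0.762 = 0.0767.

0.077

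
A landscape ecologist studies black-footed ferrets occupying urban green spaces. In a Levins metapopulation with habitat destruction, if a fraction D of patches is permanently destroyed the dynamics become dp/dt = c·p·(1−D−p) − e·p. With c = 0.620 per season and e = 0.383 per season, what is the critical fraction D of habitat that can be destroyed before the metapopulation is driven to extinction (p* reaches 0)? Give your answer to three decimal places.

0.382

The nontrivial equilibrium is p* = (1−D) − e/c; extinction occurs when this hits zero.
So D_crit = 1 − e/c = 1 − 0.383/0.620 = 1 − 0.6177 = 0.3823.
This equals the undisturbed p*, a classic result of Lande's extension.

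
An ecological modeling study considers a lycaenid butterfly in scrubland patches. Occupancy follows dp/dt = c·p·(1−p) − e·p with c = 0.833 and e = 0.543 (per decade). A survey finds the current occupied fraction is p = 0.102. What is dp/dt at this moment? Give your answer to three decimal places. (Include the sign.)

0.021

Colonization term: c·p·(1−p) = 0.833×0.102×0.8980 = 0.07630.
Extinction term: e·p = 0.05539.
dp/dt = 0.07630 − 0.05539 = 0.02091.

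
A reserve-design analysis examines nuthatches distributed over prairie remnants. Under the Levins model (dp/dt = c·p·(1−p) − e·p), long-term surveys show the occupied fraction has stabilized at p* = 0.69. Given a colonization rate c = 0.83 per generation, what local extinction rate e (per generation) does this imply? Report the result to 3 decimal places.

0.257

At equilibrium c(1−p*) = e.
e = 0.83 × (1 − 0.69) = 0.83 × 0.3100 = 0.2573.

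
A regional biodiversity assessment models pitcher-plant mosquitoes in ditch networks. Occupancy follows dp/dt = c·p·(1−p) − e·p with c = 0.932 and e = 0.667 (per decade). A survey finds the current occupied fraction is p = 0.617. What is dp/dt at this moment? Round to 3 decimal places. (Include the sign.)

Colonization term: c·p·(1−p) = 0.932×0.617×0.3830 = 0.22024.
Extinction term: e·p = 0.41154.
dp/dt = 0.22024 − 0.41154 = -0.19130.

-0.191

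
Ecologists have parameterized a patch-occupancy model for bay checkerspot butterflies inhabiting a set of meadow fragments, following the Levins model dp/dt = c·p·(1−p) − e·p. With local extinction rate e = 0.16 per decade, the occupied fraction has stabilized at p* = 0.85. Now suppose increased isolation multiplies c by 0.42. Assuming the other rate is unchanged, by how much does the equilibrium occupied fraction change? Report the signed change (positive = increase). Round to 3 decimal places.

-0.207

Balance c(1−p*) = e gives c = e/(1 − 0.85000) = 0.16/0.15000 = 1.06667.
New p* = 1 − e/c = 1 − 0.16000/0.44800 = 0.64286.
Δp* = 0.64286 − 0.85000 = -0.20714.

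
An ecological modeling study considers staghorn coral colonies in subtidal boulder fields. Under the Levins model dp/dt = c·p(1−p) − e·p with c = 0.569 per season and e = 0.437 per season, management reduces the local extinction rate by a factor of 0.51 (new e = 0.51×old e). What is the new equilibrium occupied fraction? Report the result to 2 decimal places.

Before: p* = 1 − 0.437/0.569 = 0.2320.
After the change, c = 0.569, e = 0.22287, so p* = 1 − 0.22287/0.569 = 0.6083.

0.61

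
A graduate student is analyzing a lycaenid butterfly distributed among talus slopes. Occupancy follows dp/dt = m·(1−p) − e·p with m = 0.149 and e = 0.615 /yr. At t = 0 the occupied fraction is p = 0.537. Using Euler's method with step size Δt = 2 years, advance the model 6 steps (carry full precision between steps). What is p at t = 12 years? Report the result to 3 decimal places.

0.202

Update rule: p ← p + [m·(1−p) − e·p]·Δt with Δt = 2.
p: 0.53700 → 0.01446  (Δp = -0.52254)
p: 0.01446 → 0.29036  (Δp = +0.27590)
p: 0.29036 → 0.14469  (Δp = -0.14567)
p: 0.14469 → 0.22160  (Δp = +0.07692)
p: 0.22160 → 0.18099  (Δp = -0.04061)
p: 0.18099 → 0.20244  (Δp = +0.02144)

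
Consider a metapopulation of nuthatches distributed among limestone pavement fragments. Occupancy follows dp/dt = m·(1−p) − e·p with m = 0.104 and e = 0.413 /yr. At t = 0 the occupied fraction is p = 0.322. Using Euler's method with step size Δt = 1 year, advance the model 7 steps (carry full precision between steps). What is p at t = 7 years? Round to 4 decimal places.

0.2019

Update rule: p ← p + [m·(1−p) − e·p]·Δt with Δt = 1.
step 1: Δp = -0.06247, p = 0.25953
step 2: Δp = -0.03017, p = 0.22935
step 3: Δp = -0.01457, p = 0.21478
step 4: Δp = -0.00704, p = 0.20774
step 5: Δp = -0.00340, p = 0.20434
step 6: Δp = -0.00164, p = 0.20269
step 7: Δp = -0.00079, p = 0.20190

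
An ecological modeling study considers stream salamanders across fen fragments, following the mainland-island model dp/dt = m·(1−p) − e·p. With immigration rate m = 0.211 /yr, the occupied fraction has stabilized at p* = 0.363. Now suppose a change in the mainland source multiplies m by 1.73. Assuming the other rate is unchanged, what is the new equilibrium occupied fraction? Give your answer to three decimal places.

0.496

Balance m(1−p*) = e·p* gives e = m(1−p*)/p* = 0.211×0.63700/0.36300 = 0.37027.
New p* = m/(m+e) = 0.36503/(0.36503+0.37027) = 0.49644.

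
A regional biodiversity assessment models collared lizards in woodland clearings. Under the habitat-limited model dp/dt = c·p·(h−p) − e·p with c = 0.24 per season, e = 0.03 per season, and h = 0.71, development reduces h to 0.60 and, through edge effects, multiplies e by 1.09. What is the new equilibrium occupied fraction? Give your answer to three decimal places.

0.464

Before: p* = h − e/c = 0.71 − 0.03/0.24 = 0.71 − 0.1250 = 0.5850.
After: c = 0.24, e = 0.0327, h = 0.60; p* = 0.60 − 0.0327/0.24 = 0.4637.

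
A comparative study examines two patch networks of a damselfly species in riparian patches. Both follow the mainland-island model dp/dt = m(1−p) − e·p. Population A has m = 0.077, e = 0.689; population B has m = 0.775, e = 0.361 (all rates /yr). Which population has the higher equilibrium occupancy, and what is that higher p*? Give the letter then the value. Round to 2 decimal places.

B, 0.68

A: p*_A = m/(m+e) = 0.077/0.7660 = 0.1005.
B: p*_B = 0.775/1.1360 = 0.6822.
B is higher at 0.6822.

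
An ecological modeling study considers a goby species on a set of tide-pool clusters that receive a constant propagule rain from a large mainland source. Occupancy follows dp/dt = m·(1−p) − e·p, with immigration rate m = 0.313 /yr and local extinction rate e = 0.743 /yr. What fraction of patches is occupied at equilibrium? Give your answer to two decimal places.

Setting dp/dt = 0: m − m·p* = e·p*, so m = (m+e)·p*.
p* = m/(m+e) = 0.313/(0.313+0.743) = 0.313/1.0560 = 0.2964.

0.30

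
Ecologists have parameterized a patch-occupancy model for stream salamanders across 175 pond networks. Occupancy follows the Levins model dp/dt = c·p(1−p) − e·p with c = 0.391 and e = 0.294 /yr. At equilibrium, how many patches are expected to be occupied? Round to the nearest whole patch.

p* = 1 − e/c = 1 − 0.294/0.391 = 0.2481.
Expected occupied patches = N × p* = 175 × 0.2481 = 43.41 ≈ 43.

43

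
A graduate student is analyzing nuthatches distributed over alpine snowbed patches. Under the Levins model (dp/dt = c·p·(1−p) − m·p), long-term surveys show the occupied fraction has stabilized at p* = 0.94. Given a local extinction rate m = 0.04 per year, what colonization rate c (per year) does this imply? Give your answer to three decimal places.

0.667

At equilibrium c(1−p*) = m, so c = m/(1−p*).
c = 0.04/(1 − 0.94) = 0.04/0.0600 = 0.6667.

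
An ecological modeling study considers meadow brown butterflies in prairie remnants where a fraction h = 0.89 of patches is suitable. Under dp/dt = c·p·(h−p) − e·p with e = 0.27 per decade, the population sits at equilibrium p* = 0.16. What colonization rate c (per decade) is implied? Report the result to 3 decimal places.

At equilibrium c(h−p*) = e, so c = e/(h−p*).
c = 0.27/(0.89 − 0.16) = 0.27/0.7300 = 0.3699.

0.370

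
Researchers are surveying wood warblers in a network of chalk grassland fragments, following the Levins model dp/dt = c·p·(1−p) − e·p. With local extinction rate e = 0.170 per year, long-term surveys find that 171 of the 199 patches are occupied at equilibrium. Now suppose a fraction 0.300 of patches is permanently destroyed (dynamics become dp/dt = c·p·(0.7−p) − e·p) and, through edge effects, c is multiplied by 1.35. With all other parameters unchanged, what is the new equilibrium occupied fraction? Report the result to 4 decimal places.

0.5958

Observed p* = 171/199 = 0.85930.
Balance c(1−p*) = e gives c = e/(1 − 0.85930) = 0.170/0.14070 = 1.20824.
New p* = 0.7 − e/c = 0.7 − 0.17000/1.63112 = 0.59578.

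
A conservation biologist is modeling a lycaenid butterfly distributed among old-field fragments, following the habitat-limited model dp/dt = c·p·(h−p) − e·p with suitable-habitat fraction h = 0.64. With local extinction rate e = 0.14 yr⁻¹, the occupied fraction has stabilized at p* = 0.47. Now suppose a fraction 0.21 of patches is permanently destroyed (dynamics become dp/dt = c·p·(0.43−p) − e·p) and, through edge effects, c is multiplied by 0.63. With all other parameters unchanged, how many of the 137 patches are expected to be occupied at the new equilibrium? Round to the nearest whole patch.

Balance c(h−p*) = e gives c = e/(0.64 − 0.47000) = 0.14/0.17000 = 0.82353.
New p* = 0.43 − e/c = 0.43 − 0.14000/0.51882 = 0.16016.
Expected occupied = 137 × 0.16016 = 21.94 ≈ 22.

22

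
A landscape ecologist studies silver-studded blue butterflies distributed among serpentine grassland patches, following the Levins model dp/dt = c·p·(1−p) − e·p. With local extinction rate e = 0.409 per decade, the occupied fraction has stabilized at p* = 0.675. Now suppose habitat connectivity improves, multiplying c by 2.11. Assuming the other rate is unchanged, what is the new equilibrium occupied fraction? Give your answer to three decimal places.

0.846

Balance c(1−p*) = e gives c = e/(1 − 0.67500) = 0.409/0.32500 = 1.25846.
New p* = 1 − e/c = 1 − 0.40900/2.65535 = 0.84597.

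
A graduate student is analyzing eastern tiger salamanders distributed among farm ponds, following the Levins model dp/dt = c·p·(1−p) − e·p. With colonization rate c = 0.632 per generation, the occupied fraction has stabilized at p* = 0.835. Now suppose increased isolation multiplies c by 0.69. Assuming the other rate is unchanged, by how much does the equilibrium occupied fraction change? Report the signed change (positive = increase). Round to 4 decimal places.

Balance c(1−p*) = e gives e = 0.632×(1 − 0.83500) = 0.10428.
New p* = 1 − e/c = 1 − 0.10428/0.43608 = 0.76087.
Δp* = 0.76087 − 0.83500 = -0.07413.

-0.0741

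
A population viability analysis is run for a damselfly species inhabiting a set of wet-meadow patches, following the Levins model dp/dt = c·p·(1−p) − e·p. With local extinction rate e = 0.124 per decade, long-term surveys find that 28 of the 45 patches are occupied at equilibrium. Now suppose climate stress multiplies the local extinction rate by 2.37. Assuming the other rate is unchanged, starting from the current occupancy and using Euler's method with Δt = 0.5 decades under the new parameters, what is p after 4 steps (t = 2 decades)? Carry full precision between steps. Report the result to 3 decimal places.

0.459

Observed p* = 28/45 = 0.62222.
Balance c(1−p*) = e gives c = e/(1 − 0.62222) = 0.124/0.37778 = 0.32824.
Starting from p₀ = 0.62222; update p ← p + (dp/dt)·Δt with the new parameters.
step 1: Δp = -0.05285, p = 0.56937
step 2: Δp = -0.04342, p = 0.52595
step 3: Δp = -0.03636, p = 0.48958
step 4: Δp = -0.03093, p = 0.45866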